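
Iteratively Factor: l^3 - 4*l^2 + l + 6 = (l - 3)*(l^2 - l - 2) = (l - 3)*(l - 2)*(l + 1)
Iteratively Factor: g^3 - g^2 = (g - 1)*(g^2) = g*(g - 1)*(g)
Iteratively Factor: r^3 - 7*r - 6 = (r + 2)*(r^2 - 2*r - 3) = (r - 3)*(r + 2)*(r + 1)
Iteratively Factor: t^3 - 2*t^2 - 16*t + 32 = (t - 2)*(t^2 - 16) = (t - 4)*(t - 2)*(t + 4)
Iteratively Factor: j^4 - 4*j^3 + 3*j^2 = (j)*(j^3 - 4*j^2 + 3*j) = j^2*(j^2 - 4*j + 3) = j^2*(j - 3)*(j - 1)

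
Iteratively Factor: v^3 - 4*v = (v - 2)*(v^2 + 2*v) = (v - 2)*(v + 2)*(v)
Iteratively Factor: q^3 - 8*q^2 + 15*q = (q - 3)*(q^2 - 5*q) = (q - 5)*(q - 3)*(q)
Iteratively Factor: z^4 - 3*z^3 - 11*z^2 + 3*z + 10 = (z + 2)*(z^3 - 5*z^2 - z + 5) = (z - 5)*(z + 2)*(z^2 - 1) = (z - 5)*(z - 1)*(z + 2)*(z + 1)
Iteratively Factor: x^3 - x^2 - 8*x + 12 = (x - 2)*(x^2 + x - 6) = (x - 2)*(x + 3)*(x - 2)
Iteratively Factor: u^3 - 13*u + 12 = (u - 3)*(u^2 + 3*u - 4) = (u - 3)*(u - 1)*(u + 4)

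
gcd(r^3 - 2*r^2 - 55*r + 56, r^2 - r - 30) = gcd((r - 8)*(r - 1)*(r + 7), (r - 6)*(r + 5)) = 1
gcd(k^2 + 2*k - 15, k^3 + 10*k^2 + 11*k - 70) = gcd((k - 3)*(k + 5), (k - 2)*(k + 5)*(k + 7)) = k + 5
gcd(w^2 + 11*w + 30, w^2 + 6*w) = w + 6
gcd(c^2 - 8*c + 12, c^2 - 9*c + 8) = 1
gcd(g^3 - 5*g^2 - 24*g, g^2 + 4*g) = g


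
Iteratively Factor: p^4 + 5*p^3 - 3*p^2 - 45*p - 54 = (p - 3)*(p^3 + 8*p^2 + 21*p + 18) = (p - 3)*(p + 3)*(p^2 + 5*p + 6) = (p - 3)*(p + 3)^2*(p + 2)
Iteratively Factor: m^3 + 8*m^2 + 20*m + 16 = (m + 2)*(m^2 + 6*m + 8) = (m + 2)^2*(m + 4)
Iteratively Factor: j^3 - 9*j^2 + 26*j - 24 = (j - 4)*(j^2 - 5*j + 6) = (j - 4)*(j - 3)*(j - 2)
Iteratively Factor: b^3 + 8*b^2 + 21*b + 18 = (b + 2)*(b^2 + 6*b + 9) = (b + 2)*(b + 3)*(b + 3)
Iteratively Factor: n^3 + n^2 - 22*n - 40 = (n - 5)*(n^2 + 6*n + 8) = (n - 5)*(n + 2)*(n + 4)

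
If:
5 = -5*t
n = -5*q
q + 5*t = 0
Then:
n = -25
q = 5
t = -1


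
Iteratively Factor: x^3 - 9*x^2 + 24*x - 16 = (x - 4)*(x^2 - 5*x + 4) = (x - 4)^2*(x - 1)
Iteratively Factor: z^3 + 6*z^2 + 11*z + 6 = (z + 1)*(z^2 + 5*z + 6) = (z + 1)*(z + 2)*(z + 3)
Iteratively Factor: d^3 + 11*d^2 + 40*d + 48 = (d + 3)*(d^2 + 8*d + 16) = (d + 3)*(d + 4)*(d + 4)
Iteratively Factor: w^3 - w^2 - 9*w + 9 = (w - 1)*(w^2 - 9) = (w - 1)*(w + 3)*(w - 3)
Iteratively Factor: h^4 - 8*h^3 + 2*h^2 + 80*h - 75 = (h - 1)*(h^3 - 7*h^2 - 5*h + 75) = (h - 5)*(h - 1)*(h^2 - 2*h - 15) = (h - 5)*(h - 1)*(h + 3)*(h - 5)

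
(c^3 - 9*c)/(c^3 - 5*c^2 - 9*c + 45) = c/(c - 5)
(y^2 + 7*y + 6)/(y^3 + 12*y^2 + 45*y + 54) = (y + 1)/(y^2 + 6*y + 9)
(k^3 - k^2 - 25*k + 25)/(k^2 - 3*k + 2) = (k^2 - 25)/(k - 2)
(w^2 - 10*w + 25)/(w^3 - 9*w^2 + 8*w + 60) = (w - 5)/(w^2 - 4*w - 12)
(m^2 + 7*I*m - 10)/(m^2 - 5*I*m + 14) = (m + 5*I)/(m - 7*I)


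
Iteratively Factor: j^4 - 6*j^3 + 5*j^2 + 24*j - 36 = (j - 3)*(j^3 - 3*j^2 - 4*j + 12) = (j - 3)^2*(j^2 - 4) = (j - 3)^2*(j - 2)*(j + 2)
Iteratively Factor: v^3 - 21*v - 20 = (v + 1)*(v^2 - v - 20) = (v + 1)*(v + 4)*(v - 5)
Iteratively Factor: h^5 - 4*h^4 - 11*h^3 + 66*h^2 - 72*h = (h - 3)*(h^4 - h^3 - 14*h^2 + 24*h) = (h - 3)^2*(h^3 + 2*h^2 - 8*h) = (h - 3)^2*(h + 4)*(h^2 - 2*h) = h*(h - 3)^2*(h + 4)*(h - 2)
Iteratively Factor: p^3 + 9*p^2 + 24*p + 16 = (p + 4)*(p^2 + 5*p + 4) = (p + 1)*(p + 4)*(p + 4)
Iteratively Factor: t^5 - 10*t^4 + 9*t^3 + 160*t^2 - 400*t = (t - 4)*(t^4 - 6*t^3 - 15*t^2 + 100*t) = (t - 4)*(t + 4)*(t^3 - 10*t^2 + 25*t) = (t - 5)*(t - 4)*(t + 4)*(t^2 - 5*t) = (t - 5)^2*(t - 4)*(t + 4)*(t)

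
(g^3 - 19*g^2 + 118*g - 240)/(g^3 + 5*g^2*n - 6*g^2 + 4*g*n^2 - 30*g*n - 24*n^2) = (g^2 - 13*g + 40)/(g^2 + 5*g*n + 4*n^2)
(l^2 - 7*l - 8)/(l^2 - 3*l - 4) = (l - 8)/(l - 4)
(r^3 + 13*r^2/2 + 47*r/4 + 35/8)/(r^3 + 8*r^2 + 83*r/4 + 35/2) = (r + 1/2)/(r + 2)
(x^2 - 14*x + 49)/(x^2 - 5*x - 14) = (x - 7)/(x + 2)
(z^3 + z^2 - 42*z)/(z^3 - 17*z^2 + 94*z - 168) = z*(z + 7)/(z^2 - 11*z + 28)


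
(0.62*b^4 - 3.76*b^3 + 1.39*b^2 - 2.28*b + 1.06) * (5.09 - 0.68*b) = -0.4216*b^5 + 5.7126*b^4 - 20.0836*b^3 + 8.6255*b^2 - 12.326*b + 5.3954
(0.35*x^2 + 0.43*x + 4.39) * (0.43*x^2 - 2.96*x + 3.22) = 0.1505*x^4 - 0.8511*x^3 + 1.7419*x^2 - 11.6098*x + 14.1358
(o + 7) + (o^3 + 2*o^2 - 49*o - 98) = o^3 + 2*o^2 - 48*o - 91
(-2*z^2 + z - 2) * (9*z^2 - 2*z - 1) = -18*z^4 + 13*z^3 - 18*z^2 + 3*z + 2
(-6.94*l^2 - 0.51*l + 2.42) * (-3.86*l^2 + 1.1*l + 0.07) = 26.7884*l^4 - 5.6654*l^3 - 10.388*l^2 + 2.6263*l + 0.1694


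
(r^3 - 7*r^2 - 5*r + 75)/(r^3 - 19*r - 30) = (r - 5)/(r + 2)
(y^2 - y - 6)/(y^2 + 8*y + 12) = (y - 3)/(y + 6)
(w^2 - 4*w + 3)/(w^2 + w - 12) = (w - 1)/(w + 4)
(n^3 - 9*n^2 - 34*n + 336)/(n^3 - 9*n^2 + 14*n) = (n^2 - 2*n - 48)/(n*(n - 2))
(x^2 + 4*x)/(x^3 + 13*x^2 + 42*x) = (x + 4)/(x^2 + 13*x + 42)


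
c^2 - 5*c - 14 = (c - 7)*(c + 2)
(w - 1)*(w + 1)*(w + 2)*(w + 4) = w^4 + 6*w^3 + 7*w^2 - 6*w - 8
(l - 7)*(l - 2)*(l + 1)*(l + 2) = l^4 - 6*l^3 - 11*l^2 + 24*l + 28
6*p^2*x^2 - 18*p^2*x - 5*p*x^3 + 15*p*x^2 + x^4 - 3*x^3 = x*(-3*p + x)*(-2*p + x)*(x - 3)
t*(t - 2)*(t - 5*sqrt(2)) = t^3 - 5*sqrt(2)*t^2 - 2*t^2 + 10*sqrt(2)*t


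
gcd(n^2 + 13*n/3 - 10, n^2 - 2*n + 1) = 1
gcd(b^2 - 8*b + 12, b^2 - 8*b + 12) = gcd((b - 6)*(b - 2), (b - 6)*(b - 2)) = b^2 - 8*b + 12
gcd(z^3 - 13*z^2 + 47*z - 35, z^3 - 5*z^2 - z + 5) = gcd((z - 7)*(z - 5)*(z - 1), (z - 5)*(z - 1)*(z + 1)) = z^2 - 6*z + 5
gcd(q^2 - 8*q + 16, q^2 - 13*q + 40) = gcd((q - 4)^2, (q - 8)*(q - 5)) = 1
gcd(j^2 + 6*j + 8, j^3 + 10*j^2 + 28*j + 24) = j + 2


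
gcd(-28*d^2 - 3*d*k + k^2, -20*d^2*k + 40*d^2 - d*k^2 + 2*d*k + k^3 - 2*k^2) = 4*d + k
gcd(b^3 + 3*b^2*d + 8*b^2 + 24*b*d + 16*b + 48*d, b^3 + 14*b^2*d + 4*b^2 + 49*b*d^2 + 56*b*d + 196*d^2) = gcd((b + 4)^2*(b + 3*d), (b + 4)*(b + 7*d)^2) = b + 4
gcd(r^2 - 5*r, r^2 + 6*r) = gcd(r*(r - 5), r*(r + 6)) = r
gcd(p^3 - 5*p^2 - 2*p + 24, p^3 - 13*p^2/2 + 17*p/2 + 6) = p^2 - 7*p + 12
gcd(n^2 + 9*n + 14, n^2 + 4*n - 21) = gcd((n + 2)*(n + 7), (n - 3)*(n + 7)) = n + 7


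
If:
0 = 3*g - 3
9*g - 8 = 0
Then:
No Solution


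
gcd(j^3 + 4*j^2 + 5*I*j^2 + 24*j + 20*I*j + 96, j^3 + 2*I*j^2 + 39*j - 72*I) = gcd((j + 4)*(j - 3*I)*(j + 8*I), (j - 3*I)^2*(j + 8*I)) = j^2 + 5*I*j + 24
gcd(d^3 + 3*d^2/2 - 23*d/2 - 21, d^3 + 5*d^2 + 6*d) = d^2 + 5*d + 6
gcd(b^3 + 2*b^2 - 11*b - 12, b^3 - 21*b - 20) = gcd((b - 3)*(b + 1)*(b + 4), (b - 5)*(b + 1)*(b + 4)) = b^2 + 5*b + 4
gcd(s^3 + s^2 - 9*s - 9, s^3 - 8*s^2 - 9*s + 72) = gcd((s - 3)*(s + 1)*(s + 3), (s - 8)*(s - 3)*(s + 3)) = s^2 - 9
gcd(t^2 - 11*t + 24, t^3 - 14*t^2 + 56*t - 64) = t - 8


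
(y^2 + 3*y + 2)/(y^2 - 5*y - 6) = (y + 2)/(y - 6)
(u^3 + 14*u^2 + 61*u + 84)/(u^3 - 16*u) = (u^2 + 10*u + 21)/(u*(u - 4))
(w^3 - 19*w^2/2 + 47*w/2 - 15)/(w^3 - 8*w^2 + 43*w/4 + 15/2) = 2*(w - 1)/(2*w + 1)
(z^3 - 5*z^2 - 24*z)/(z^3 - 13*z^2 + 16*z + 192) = z/(z - 8)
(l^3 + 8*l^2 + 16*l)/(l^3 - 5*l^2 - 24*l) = (l^2 + 8*l + 16)/(l^2 - 5*l - 24)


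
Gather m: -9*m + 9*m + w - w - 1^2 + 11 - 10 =0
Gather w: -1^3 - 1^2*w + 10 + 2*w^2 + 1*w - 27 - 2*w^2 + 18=0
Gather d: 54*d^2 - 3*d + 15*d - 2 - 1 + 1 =54*d^2 + 12*d - 2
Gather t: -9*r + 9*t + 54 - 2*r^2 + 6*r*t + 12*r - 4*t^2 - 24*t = -2*r^2 + 3*r - 4*t^2 + t*(6*r - 15) + 54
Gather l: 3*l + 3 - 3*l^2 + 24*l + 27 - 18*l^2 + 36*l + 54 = -21*l^2 + 63*l + 84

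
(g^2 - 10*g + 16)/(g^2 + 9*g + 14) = (g^2 - 10*g + 16)/(g^2 + 9*g + 14)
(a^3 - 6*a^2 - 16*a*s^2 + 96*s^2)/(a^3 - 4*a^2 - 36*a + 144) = (a^2 - 16*s^2)/(a^2 + 2*a - 24)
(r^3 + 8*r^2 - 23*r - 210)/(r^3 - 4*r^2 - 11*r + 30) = (r^2 + 13*r + 42)/(r^2 + r - 6)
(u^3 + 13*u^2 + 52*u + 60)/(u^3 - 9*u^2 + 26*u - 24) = (u^3 + 13*u^2 + 52*u + 60)/(u^3 - 9*u^2 + 26*u - 24)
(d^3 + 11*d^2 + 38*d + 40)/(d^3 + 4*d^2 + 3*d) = (d^3 + 11*d^2 + 38*d + 40)/(d*(d^2 + 4*d + 3))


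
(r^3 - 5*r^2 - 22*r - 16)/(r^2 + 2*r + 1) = (r^2 - 6*r - 16)/(r + 1)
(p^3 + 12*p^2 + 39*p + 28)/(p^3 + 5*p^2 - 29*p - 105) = (p^2 + 5*p + 4)/(p^2 - 2*p - 15)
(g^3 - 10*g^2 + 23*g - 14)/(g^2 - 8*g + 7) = g - 2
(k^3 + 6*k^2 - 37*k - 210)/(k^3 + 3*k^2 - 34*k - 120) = (k + 7)/(k + 4)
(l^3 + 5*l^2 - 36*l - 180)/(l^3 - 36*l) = (l + 5)/l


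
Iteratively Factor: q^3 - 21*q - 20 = (q + 1)*(q^2 - q - 20) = (q - 5)*(q + 1)*(q + 4)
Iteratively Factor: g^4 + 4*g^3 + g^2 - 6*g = (g + 2)*(g^3 + 2*g^2 - 3*g) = g*(g + 2)*(g^2 + 2*g - 3) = g*(g + 2)*(g + 3)*(g - 1)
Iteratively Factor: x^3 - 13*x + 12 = (x - 3)*(x^2 + 3*x - 4) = (x - 3)*(x + 4)*(x - 1)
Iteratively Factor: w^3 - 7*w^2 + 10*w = (w)*(w^2 - 7*w + 10) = w*(w - 5)*(w - 2)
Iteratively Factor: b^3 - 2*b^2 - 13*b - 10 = (b - 5)*(b^2 + 3*b + 2) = (b - 5)*(b + 1)*(b + 2)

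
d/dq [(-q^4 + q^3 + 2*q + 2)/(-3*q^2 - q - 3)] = (6*q^5 + 10*q^3 - 3*q^2 + 12*q - 4)/(9*q^4 + 6*q^3 + 19*q^2 + 6*q + 9)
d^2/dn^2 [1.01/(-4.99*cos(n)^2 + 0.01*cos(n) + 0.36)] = (-100.596404*(1 - cos(n)^2)^2 + 0.151197*cos(n)^3 - 57.555759*cos(n)^2 - 0.298758*cos(n) + 104.225334)/(-4.99*cos(n)^2 + 0.01*cos(n) + 0.36)^3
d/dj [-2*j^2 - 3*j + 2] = -4*j - 3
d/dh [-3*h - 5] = -3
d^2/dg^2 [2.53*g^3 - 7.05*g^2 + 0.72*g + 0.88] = 15.18*g - 14.1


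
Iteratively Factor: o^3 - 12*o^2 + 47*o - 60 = (o - 4)*(o^2 - 8*o + 15) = (o - 4)*(o - 3)*(o - 5)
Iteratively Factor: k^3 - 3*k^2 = (k)*(k^2 - 3*k) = k*(k - 3)*(k)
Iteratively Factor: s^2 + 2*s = (s)*(s + 2)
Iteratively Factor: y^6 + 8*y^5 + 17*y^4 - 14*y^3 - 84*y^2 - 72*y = (y + 2)*(y^5 + 6*y^4 + 5*y^3 - 24*y^2 - 36*y) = (y + 2)*(y + 3)*(y^4 + 3*y^3 - 4*y^2 - 12*y) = y*(y + 2)*(y + 3)*(y^3 + 3*y^2 - 4*y - 12) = y*(y + 2)*(y + 3)^2*(y^2 - 4) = y*(y + 2)^2*(y + 3)^2*(y - 2)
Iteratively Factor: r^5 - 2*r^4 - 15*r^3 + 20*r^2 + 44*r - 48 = (r - 1)*(r^4 - r^3 - 16*r^2 + 4*r + 48) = (r - 1)*(r + 2)*(r^3 - 3*r^2 - 10*r + 24) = (r - 1)*(r + 2)*(r + 3)*(r^2 - 6*r + 8) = (r - 2)*(r - 1)*(r + 2)*(r + 3)*(r - 4)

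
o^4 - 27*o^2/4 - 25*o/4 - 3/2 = (o - 3)*(o + 1/2)^2*(o + 2)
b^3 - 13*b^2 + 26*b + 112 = (b - 8)*(b - 7)*(b + 2)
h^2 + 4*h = h*(h + 4)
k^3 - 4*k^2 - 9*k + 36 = (k - 4)*(k - 3)*(k + 3)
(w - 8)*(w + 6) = w^2 - 2*w - 48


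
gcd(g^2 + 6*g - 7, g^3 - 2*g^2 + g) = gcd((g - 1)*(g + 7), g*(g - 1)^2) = g - 1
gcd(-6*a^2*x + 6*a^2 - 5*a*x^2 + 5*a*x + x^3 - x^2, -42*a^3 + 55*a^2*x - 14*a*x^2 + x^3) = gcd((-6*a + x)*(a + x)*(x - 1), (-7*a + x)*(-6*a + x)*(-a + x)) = -6*a + x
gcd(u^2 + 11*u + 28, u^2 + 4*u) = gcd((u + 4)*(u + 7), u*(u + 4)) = u + 4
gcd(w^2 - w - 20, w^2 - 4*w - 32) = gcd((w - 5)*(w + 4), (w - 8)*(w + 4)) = w + 4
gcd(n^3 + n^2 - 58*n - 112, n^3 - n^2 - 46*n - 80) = n^2 - 6*n - 16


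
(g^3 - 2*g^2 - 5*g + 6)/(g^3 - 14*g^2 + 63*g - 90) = (g^2 + g - 2)/(g^2 - 11*g + 30)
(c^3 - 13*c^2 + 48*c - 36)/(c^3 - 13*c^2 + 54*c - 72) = (c^2 - 7*c + 6)/(c^2 - 7*c + 12)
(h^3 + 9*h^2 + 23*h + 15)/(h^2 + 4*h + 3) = h + 5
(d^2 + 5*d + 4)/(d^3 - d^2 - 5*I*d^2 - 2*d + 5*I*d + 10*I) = (d + 4)/(d^2 - d*(2 + 5*I) + 10*I)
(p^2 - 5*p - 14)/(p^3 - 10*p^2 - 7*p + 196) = (p + 2)/(p^2 - 3*p - 28)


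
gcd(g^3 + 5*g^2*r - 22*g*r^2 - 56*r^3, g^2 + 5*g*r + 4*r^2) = 1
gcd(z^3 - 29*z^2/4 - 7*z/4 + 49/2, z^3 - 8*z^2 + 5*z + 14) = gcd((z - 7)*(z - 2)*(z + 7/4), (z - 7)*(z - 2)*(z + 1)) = z^2 - 9*z + 14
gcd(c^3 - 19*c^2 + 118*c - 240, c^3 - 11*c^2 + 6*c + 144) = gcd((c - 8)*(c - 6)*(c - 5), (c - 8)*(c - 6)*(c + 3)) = c^2 - 14*c + 48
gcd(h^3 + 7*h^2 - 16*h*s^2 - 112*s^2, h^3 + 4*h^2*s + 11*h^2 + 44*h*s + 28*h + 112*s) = h^2 + 4*h*s + 7*h + 28*s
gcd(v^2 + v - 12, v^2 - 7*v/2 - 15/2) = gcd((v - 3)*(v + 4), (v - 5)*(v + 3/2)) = 1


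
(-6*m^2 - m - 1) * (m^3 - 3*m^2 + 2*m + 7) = -6*m^5 + 17*m^4 - 10*m^3 - 41*m^2 - 9*m - 7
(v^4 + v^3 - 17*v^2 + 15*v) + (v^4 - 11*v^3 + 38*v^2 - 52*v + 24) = 2*v^4 - 10*v^3 + 21*v^2 - 37*v + 24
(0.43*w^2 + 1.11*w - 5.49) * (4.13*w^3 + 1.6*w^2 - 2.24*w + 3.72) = 1.7759*w^5 + 5.2723*w^4 - 21.8609*w^3 - 9.6708*w^2 + 16.4268*w - 20.4228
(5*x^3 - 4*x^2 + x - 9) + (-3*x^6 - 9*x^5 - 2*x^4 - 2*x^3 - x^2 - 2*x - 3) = -3*x^6 - 9*x^5 - 2*x^4 + 3*x^3 - 5*x^2 - x - 12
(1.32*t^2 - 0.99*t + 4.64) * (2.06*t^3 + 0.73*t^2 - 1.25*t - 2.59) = 2.7192*t^5 - 1.0758*t^4 + 7.1857*t^3 + 1.2059*t^2 - 3.2359*t - 12.0176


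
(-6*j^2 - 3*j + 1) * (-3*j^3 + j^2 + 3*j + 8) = 18*j^5 + 3*j^4 - 24*j^3 - 56*j^2 - 21*j + 8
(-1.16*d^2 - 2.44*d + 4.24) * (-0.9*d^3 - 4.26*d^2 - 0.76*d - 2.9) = 1.044*d^5 + 7.1376*d^4 + 7.46*d^3 - 12.844*d^2 + 3.8536*d - 12.296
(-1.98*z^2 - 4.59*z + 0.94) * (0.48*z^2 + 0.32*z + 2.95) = -0.9504*z^4 - 2.8368*z^3 - 6.8586*z^2 - 13.2397*z + 2.773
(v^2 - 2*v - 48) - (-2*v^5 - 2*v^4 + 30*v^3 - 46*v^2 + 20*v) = 2*v^5 + 2*v^4 - 30*v^3 + 47*v^2 - 22*v - 48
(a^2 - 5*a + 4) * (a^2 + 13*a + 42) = a^4 + 8*a^3 - 19*a^2 - 158*a + 168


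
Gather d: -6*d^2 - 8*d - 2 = -6*d^2 - 8*d - 2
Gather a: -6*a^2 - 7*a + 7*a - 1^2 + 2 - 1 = -6*a^2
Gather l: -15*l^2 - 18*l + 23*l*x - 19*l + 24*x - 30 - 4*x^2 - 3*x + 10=-15*l^2 + l*(23*x - 37) - 4*x^2 + 21*x - 20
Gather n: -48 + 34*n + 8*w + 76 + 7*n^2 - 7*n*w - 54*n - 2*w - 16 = 7*n^2 + n*(-7*w - 20) + 6*w + 12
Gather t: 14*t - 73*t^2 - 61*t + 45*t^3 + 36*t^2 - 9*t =45*t^3 - 37*t^2 - 56*t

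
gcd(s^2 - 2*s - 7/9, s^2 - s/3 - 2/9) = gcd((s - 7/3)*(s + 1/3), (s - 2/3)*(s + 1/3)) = s + 1/3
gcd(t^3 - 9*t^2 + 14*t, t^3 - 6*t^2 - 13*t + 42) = t^2 - 9*t + 14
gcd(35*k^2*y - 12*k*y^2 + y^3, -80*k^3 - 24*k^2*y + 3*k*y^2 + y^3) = -5*k + y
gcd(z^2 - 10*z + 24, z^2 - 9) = 1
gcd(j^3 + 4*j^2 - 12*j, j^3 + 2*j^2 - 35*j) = j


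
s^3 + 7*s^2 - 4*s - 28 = (s - 2)*(s + 2)*(s + 7)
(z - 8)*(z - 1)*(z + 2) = z^3 - 7*z^2 - 10*z + 16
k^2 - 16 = (k - 4)*(k + 4)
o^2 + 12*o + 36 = (o + 6)^2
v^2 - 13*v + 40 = (v - 8)*(v - 5)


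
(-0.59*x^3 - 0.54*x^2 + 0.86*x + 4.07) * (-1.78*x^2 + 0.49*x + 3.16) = 1.0502*x^5 + 0.6721*x^4 - 3.6598*x^3 - 8.5296*x^2 + 4.7119*x + 12.8612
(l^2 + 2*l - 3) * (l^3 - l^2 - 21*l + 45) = l^5 + l^4 - 26*l^3 + 6*l^2 + 153*l - 135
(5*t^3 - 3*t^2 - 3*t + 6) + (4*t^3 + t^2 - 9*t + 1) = 9*t^3 - 2*t^2 - 12*t + 7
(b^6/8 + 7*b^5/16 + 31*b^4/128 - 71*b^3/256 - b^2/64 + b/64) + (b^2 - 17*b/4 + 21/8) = b^6/8 + 7*b^5/16 + 31*b^4/128 - 71*b^3/256 + 63*b^2/64 - 271*b/64 + 21/8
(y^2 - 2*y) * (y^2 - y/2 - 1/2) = y^4 - 5*y^3/2 + y^2/2 + y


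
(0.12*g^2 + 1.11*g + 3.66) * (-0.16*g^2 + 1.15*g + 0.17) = -0.0192*g^4 - 0.0396*g^3 + 0.7113*g^2 + 4.3977*g + 0.6222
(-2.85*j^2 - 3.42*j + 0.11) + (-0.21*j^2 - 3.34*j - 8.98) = -3.06*j^2 - 6.76*j - 8.87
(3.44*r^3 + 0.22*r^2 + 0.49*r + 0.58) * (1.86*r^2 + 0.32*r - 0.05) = 6.3984*r^5 + 1.51*r^4 + 0.8098*r^3 + 1.2246*r^2 + 0.1611*r - 0.029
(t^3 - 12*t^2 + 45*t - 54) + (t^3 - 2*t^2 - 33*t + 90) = 2*t^3 - 14*t^2 + 12*t + 36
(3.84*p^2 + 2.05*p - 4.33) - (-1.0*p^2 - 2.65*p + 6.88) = 4.84*p^2 + 4.7*p - 11.21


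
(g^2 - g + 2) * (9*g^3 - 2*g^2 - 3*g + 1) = 9*g^5 - 11*g^4 + 17*g^3 - 7*g + 2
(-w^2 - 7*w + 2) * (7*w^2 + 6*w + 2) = -7*w^4 - 55*w^3 - 30*w^2 - 2*w + 4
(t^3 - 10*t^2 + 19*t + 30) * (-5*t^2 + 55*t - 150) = -5*t^5 + 105*t^4 - 795*t^3 + 2395*t^2 - 1200*t - 4500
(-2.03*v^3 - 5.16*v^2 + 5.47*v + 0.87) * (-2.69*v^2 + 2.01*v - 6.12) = 5.4607*v^5 + 9.8001*v^4 - 12.6623*v^3 + 40.2336*v^2 - 31.7277*v - 5.3244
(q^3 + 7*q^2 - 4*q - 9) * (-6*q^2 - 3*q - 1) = -6*q^5 - 45*q^4 + 2*q^3 + 59*q^2 + 31*q + 9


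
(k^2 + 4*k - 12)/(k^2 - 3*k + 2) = (k + 6)/(k - 1)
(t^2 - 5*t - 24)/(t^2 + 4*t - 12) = (t^2 - 5*t - 24)/(t^2 + 4*t - 12)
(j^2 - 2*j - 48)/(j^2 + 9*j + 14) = (j^2 - 2*j - 48)/(j^2 + 9*j + 14)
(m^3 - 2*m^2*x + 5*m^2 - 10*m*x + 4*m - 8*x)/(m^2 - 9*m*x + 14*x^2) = (-m^2 - 5*m - 4)/(-m + 7*x)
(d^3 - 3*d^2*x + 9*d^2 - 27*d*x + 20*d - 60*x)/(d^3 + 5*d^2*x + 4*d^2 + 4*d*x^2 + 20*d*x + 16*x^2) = (d^2 - 3*d*x + 5*d - 15*x)/(d^2 + 5*d*x + 4*x^2)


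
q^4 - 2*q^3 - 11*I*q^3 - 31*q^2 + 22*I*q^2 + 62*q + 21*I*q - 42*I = (q - 2)*(q - 7*I)*(q - 3*I)*(q - I)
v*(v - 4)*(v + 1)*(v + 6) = v^4 + 3*v^3 - 22*v^2 - 24*v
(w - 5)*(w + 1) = w^2 - 4*w - 5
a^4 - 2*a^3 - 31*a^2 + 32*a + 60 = (a - 6)*(a - 2)*(a + 1)*(a + 5)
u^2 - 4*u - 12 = (u - 6)*(u + 2)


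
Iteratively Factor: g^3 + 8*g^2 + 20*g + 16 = (g + 4)*(g^2 + 4*g + 4) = (g + 2)*(g + 4)*(g + 2)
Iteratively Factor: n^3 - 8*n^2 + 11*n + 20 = (n + 1)*(n^2 - 9*n + 20) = (n - 4)*(n + 1)*(n - 5)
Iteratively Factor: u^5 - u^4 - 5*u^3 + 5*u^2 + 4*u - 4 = (u + 2)*(u^4 - 3*u^3 + u^2 + 3*u - 2) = (u - 1)*(u + 2)*(u^3 - 2*u^2 - u + 2) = (u - 2)*(u - 1)*(u + 2)*(u^2 - 1) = (u - 2)*(u - 1)^2*(u + 2)*(u + 1)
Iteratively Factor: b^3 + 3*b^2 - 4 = (b + 2)*(b^2 + b - 2) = (b + 2)^2*(b - 1)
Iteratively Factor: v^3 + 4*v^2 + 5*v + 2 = (v + 2)*(v^2 + 2*v + 1) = (v + 1)*(v + 2)*(v + 1)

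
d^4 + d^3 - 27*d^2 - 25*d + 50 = (d - 5)*(d - 1)*(d + 2)*(d + 5)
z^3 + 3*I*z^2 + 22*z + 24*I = (z - 4*I)*(z + I)*(z + 6*I)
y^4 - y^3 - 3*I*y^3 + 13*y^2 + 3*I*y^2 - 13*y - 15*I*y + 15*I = (y - 1)*(y - 5*I)*(y - I)*(y + 3*I)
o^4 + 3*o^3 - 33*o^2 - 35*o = o*(o - 5)*(o + 1)*(o + 7)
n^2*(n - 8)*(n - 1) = n^4 - 9*n^3 + 8*n^2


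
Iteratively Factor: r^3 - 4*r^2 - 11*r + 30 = (r - 2)*(r^2 - 2*r - 15) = (r - 5)*(r - 2)*(r + 3)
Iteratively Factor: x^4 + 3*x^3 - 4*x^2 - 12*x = (x - 2)*(x^3 + 5*x^2 + 6*x) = (x - 2)*(x + 3)*(x^2 + 2*x) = (x - 2)*(x + 2)*(x + 3)*(x)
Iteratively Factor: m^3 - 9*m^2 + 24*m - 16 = (m - 1)*(m^2 - 8*m + 16) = (m - 4)*(m - 1)*(m - 4)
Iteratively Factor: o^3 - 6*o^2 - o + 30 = (o - 3)*(o^2 - 3*o - 10) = (o - 5)*(o - 3)*(o + 2)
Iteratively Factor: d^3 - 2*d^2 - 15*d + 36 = (d - 3)*(d^2 + d - 12) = (d - 3)*(d + 4)*(d - 3)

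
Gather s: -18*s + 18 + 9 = 27 - 18*s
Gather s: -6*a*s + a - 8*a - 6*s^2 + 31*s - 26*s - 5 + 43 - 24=-7*a - 6*s^2 + s*(5 - 6*a) + 14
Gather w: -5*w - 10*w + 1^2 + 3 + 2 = 6 - 15*w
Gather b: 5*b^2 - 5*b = 5*b^2 - 5*b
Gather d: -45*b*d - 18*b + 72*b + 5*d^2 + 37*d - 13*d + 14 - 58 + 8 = 54*b + 5*d^2 + d*(24 - 45*b) - 36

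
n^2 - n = n*(n - 1)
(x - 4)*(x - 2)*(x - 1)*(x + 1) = x^4 - 6*x^3 + 7*x^2 + 6*x - 8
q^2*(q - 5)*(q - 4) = q^4 - 9*q^3 + 20*q^2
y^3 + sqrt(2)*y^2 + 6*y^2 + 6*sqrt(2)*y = y*(y + 6)*(y + sqrt(2))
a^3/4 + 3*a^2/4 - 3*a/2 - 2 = (a/4 + 1)*(a - 2)*(a + 1)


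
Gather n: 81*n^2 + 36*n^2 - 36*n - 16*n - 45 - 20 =117*n^2 - 52*n - 65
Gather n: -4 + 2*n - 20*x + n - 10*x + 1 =3*n - 30*x - 3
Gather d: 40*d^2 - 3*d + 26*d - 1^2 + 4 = 40*d^2 + 23*d + 3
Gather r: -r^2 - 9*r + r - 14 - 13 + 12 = -r^2 - 8*r - 15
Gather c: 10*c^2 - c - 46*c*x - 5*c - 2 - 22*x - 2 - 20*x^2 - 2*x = 10*c^2 + c*(-46*x - 6) - 20*x^2 - 24*x - 4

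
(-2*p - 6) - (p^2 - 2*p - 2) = -p^2 - 4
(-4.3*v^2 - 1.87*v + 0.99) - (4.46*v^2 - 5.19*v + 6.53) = -8.76*v^2 + 3.32*v - 5.54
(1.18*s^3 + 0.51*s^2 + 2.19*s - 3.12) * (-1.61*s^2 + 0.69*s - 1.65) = -1.8998*s^5 - 0.00690000000000013*s^4 - 5.121*s^3 + 5.6928*s^2 - 5.7663*s + 5.148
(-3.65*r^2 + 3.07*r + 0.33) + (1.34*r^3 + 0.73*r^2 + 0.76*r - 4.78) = 1.34*r^3 - 2.92*r^2 + 3.83*r - 4.45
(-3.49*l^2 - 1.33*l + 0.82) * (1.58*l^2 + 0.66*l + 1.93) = -5.5142*l^4 - 4.4048*l^3 - 6.3179*l^2 - 2.0257*l + 1.5826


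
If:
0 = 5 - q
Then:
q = 5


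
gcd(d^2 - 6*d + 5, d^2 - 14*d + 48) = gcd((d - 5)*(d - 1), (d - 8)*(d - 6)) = 1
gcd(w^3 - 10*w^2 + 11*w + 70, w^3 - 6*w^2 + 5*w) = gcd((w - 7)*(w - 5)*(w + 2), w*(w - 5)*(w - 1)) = w - 5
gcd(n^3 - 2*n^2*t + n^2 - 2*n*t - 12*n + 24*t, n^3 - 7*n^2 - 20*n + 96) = n^2 + n - 12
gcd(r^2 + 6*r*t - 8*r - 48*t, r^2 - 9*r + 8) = r - 8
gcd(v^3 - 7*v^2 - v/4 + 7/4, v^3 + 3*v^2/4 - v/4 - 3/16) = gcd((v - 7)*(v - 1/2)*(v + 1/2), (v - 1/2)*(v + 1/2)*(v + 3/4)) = v^2 - 1/4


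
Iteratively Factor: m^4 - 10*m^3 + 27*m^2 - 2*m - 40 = (m + 1)*(m^3 - 11*m^2 + 38*m - 40) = (m - 4)*(m + 1)*(m^2 - 7*m + 10) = (m - 5)*(m - 4)*(m + 1)*(m - 2)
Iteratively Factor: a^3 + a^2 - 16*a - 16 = (a - 4)*(a^2 + 5*a + 4) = (a - 4)*(a + 4)*(a + 1)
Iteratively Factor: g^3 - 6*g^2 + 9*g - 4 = (g - 1)*(g^2 - 5*g + 4) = (g - 1)^2*(g - 4)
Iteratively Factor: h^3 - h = (h)*(h^2 - 1) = h*(h + 1)*(h - 1)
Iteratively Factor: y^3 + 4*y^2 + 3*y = (y + 1)*(y^2 + 3*y) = y*(y + 1)*(y + 3)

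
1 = 1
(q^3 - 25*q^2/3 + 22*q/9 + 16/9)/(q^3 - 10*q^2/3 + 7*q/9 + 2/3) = (q - 8)/(q - 3)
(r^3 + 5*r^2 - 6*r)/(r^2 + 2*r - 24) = r*(r - 1)/(r - 4)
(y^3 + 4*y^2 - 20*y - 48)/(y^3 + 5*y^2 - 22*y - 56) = (y + 6)/(y + 7)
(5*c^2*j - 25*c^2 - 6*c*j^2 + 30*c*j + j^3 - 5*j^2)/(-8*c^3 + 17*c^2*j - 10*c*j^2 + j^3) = (-5*c*j + 25*c + j^2 - 5*j)/(8*c^2 - 9*c*j + j^2)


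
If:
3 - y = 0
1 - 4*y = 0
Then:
No Solution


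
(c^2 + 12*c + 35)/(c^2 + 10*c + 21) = (c + 5)/(c + 3)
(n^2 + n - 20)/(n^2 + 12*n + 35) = (n - 4)/(n + 7)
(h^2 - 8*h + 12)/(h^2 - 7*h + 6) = (h - 2)/(h - 1)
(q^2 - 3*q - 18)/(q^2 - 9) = (q - 6)/(q - 3)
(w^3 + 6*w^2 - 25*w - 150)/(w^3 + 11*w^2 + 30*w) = (w - 5)/w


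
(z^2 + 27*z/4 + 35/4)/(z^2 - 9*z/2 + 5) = (4*z^2 + 27*z + 35)/(2*(2*z^2 - 9*z + 10))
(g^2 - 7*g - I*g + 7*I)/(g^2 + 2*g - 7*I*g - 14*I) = (g^2 - g*(7 + I) + 7*I)/(g^2 + g*(2 - 7*I) - 14*I)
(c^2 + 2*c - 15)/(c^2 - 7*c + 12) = (c + 5)/(c - 4)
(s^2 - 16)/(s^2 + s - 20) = (s + 4)/(s + 5)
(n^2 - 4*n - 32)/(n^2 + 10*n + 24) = (n - 8)/(n + 6)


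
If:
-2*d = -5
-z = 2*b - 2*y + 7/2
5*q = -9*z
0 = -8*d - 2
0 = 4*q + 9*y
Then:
No Solution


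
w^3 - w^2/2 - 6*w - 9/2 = (w - 3)*(w + 1)*(w + 3/2)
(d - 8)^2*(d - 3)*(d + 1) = d^4 - 18*d^3 + 93*d^2 - 80*d - 192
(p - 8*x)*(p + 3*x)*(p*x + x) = p^3*x - 5*p^2*x^2 + p^2*x - 24*p*x^3 - 5*p*x^2 - 24*x^3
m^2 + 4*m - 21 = (m - 3)*(m + 7)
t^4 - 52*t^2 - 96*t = t*(t - 8)*(t + 2)*(t + 6)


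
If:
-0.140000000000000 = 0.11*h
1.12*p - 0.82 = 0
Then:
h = -1.27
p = 0.73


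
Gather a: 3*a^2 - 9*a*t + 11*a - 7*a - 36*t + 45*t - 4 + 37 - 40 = 3*a^2 + a*(4 - 9*t) + 9*t - 7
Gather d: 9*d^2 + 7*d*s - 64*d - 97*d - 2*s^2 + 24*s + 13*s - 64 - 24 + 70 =9*d^2 + d*(7*s - 161) - 2*s^2 + 37*s - 18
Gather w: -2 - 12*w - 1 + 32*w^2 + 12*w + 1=32*w^2 - 2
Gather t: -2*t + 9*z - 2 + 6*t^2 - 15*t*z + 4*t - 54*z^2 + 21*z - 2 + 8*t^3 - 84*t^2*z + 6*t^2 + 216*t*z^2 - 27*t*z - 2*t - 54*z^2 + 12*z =8*t^3 + t^2*(12 - 84*z) + t*(216*z^2 - 42*z) - 108*z^2 + 42*z - 4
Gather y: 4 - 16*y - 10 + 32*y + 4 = 16*y - 2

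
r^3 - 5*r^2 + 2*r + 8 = (r - 4)*(r - 2)*(r + 1)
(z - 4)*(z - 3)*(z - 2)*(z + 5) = z^4 - 4*z^3 - 19*z^2 + 106*z - 120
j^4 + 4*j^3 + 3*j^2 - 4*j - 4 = (j - 1)*(j + 1)*(j + 2)^2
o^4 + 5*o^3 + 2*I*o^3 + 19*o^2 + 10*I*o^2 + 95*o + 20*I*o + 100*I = (o + 5)*(o - 4*I)*(o + I)*(o + 5*I)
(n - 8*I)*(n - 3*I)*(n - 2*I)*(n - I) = n^4 - 14*I*n^3 - 59*n^2 + 94*I*n + 48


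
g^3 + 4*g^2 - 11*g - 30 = (g - 3)*(g + 2)*(g + 5)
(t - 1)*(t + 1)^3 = t^4 + 2*t^3 - 2*t - 1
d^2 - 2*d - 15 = (d - 5)*(d + 3)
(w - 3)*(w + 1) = w^2 - 2*w - 3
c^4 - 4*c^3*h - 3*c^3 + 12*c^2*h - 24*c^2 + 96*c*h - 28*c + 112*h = (c - 7)*(c + 2)^2*(c - 4*h)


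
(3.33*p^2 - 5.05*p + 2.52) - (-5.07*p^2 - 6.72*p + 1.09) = 8.4*p^2 + 1.67*p + 1.43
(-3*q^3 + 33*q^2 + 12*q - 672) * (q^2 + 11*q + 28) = -3*q^5 + 291*q^3 + 384*q^2 - 7056*q - 18816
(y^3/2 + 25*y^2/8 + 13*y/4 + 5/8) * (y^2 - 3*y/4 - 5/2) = y^5/2 + 11*y^4/4 - 11*y^3/32 - 77*y^2/8 - 275*y/32 - 25/16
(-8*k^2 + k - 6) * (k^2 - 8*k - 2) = -8*k^4 + 65*k^3 + 2*k^2 + 46*k + 12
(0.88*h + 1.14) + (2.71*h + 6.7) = 3.59*h + 7.84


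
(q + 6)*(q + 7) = q^2 + 13*q + 42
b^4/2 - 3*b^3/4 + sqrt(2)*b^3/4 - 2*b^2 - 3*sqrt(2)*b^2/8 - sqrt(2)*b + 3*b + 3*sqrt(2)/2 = (b/2 + 1)*(b - 2)*(b - 3/2)*(b + sqrt(2)/2)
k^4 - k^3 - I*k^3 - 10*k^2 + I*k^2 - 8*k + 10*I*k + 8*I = (k - 4)*(k + 1)*(k + 2)*(k - I)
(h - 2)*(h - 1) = h^2 - 3*h + 2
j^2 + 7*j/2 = j*(j + 7/2)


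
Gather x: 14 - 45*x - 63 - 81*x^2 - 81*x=-81*x^2 - 126*x - 49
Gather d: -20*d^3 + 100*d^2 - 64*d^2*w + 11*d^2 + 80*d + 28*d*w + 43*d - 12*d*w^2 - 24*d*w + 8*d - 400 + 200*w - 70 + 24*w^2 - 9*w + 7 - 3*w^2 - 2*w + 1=-20*d^3 + d^2*(111 - 64*w) + d*(-12*w^2 + 4*w + 131) + 21*w^2 + 189*w - 462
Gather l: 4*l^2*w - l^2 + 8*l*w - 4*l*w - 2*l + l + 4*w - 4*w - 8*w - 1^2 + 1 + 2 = l^2*(4*w - 1) + l*(4*w - 1) - 8*w + 2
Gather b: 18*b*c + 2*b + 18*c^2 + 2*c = b*(18*c + 2) + 18*c^2 + 2*c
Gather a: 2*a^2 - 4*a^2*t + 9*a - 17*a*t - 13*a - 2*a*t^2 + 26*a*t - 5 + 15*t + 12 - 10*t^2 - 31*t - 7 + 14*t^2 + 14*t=a^2*(2 - 4*t) + a*(-2*t^2 + 9*t - 4) + 4*t^2 - 2*t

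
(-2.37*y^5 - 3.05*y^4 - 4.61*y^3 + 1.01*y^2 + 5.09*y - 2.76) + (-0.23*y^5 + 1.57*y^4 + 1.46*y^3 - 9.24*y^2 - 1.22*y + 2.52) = -2.6*y^5 - 1.48*y^4 - 3.15*y^3 - 8.23*y^2 + 3.87*y - 0.24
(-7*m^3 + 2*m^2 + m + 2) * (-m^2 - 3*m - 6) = 7*m^5 + 19*m^4 + 35*m^3 - 17*m^2 - 12*m - 12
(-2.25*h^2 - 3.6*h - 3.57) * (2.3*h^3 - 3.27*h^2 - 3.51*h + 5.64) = -5.175*h^5 - 0.922499999999999*h^4 + 11.4585*h^3 + 11.6199*h^2 - 7.7733*h - 20.1348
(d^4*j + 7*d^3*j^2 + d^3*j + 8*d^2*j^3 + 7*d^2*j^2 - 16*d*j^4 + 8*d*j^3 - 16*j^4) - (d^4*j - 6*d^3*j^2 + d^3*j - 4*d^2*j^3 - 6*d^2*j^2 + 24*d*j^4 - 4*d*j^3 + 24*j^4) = 13*d^3*j^2 + 12*d^2*j^3 + 13*d^2*j^2 - 40*d*j^4 + 12*d*j^3 - 40*j^4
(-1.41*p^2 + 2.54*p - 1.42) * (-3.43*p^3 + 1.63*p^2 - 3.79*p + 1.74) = 4.8363*p^5 - 11.0105*p^4 + 14.3547*p^3 - 14.3946*p^2 + 9.8014*p - 2.4708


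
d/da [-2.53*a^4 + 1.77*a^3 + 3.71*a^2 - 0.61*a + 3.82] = -10.12*a^3 + 5.31*a^2 + 7.42*a - 0.61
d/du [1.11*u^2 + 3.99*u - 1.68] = 2.22*u + 3.99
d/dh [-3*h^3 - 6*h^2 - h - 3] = -9*h^2 - 12*h - 1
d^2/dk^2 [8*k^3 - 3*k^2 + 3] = 48*k - 6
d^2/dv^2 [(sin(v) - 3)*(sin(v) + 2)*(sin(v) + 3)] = -9*sin(v)^3 - 8*sin(v)^2 + 15*sin(v) + 4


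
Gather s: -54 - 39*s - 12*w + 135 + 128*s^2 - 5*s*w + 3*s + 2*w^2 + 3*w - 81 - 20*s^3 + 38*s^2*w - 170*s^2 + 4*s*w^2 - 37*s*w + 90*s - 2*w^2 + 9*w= -20*s^3 + s^2*(38*w - 42) + s*(4*w^2 - 42*w + 54)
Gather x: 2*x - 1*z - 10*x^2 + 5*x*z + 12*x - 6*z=-10*x^2 + x*(5*z + 14) - 7*z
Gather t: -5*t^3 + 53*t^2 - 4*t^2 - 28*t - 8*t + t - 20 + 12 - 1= -5*t^3 + 49*t^2 - 35*t - 9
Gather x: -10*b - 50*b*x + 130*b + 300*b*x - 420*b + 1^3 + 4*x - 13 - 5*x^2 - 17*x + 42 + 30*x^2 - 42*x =-300*b + 25*x^2 + x*(250*b - 55) + 30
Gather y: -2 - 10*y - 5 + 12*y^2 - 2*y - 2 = 12*y^2 - 12*y - 9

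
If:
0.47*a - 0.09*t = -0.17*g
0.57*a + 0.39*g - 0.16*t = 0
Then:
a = 0.0914351851851852*t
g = 0.27662037037037*t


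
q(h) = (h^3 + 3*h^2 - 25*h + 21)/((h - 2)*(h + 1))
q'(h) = (3*h^2 + 6*h - 25)/((h - 2)*(h + 1)) - (h^3 + 3*h^2 - 25*h + 21)/((h - 2)*(h + 1)^2) - (h^3 + 3*h^2 - 25*h + 21)/((h - 2)^2*(h + 1))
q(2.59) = -2.95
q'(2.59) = 10.86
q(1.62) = 7.41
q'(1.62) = 24.11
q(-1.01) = 1603.99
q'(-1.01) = 160001.33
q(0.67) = -2.66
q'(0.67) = 8.43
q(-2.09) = 17.32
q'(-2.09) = 14.65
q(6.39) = 7.54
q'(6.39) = 1.45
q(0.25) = -6.84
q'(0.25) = 12.22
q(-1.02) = 803.97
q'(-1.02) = 40001.33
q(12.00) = 14.47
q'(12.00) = 1.12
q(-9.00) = -2.73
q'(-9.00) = 1.27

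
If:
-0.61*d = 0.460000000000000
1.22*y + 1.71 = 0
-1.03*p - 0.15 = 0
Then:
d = -0.75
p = -0.15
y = -1.40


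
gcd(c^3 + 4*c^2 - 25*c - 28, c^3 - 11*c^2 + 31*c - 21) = 1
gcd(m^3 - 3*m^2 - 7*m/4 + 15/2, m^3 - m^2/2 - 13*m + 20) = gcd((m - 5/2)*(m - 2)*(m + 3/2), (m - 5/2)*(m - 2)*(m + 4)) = m^2 - 9*m/2 + 5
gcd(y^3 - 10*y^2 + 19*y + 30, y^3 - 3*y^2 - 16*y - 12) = y^2 - 5*y - 6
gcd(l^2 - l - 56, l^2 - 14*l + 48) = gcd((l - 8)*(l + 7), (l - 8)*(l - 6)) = l - 8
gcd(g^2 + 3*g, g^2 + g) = g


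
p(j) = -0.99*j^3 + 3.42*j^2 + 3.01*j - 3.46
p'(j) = -2.97*j^2 + 6.84*j + 3.01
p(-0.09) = -3.70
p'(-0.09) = 2.37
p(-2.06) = 13.51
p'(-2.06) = -23.68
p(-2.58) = 28.54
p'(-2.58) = -34.41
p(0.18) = -2.81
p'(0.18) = 4.14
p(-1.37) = 1.38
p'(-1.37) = -11.94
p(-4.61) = 152.34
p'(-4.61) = -91.64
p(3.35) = 7.79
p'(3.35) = -7.41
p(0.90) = 1.30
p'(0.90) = 6.76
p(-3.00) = 45.02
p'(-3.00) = -44.24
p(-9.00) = 968.18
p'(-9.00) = -299.12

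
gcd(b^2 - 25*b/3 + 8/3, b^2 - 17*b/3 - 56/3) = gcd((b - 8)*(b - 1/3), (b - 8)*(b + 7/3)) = b - 8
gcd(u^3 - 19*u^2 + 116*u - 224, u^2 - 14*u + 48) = u - 8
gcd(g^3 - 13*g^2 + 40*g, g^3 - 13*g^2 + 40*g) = g^3 - 13*g^2 + 40*g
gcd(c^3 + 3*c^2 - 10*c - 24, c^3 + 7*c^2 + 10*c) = c + 2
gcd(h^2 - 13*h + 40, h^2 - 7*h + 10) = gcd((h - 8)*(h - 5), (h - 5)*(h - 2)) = h - 5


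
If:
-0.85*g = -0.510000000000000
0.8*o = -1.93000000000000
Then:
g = 0.60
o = -2.41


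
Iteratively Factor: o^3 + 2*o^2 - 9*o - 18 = (o + 3)*(o^2 - o - 6) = (o - 3)*(o + 3)*(o + 2)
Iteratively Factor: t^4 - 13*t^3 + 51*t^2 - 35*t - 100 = (t - 5)*(t^3 - 8*t^2 + 11*t + 20) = (t - 5)*(t - 4)*(t^2 - 4*t - 5) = (t - 5)^2*(t - 4)*(t + 1)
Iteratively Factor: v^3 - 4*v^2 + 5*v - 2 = (v - 1)*(v^2 - 3*v + 2) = (v - 1)^2*(v - 2)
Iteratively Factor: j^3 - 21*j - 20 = (j - 5)*(j^2 + 5*j + 4) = (j - 5)*(j + 4)*(j + 1)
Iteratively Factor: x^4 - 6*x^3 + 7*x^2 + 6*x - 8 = (x - 2)*(x^3 - 4*x^2 - x + 4) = (x - 2)*(x + 1)*(x^2 - 5*x + 4) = (x - 4)*(x - 2)*(x + 1)*(x - 1)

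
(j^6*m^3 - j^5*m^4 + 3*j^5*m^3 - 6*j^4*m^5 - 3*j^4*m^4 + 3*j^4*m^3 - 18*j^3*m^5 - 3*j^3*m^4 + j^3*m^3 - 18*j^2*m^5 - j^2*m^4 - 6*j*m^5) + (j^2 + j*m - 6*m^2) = j^6*m^3 - j^5*m^4 + 3*j^5*m^3 - 6*j^4*m^5 - 3*j^4*m^4 + 3*j^4*m^3 - 18*j^3*m^5 - 3*j^3*m^4 + j^3*m^3 - 18*j^2*m^5 - j^2*m^4 + j^2 - 6*j*m^5 + j*m - 6*m^2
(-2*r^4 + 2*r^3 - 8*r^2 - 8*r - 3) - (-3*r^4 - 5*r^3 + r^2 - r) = r^4 + 7*r^3 - 9*r^2 - 7*r - 3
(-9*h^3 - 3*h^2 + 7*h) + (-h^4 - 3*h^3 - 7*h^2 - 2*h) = -h^4 - 12*h^3 - 10*h^2 + 5*h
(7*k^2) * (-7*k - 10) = -49*k^3 - 70*k^2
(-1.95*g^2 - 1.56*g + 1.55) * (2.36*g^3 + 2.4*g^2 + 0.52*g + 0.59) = -4.602*g^5 - 8.3616*g^4 - 1.1*g^3 + 1.7583*g^2 - 0.1144*g + 0.9145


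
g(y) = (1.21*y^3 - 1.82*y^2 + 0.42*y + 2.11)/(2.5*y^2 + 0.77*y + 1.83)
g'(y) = (-5.0*y - 0.77)*(1.21*y^3 - 1.82*y^2 + 0.42*y + 2.11)/(2.5*y^2 + 0.77*y + 1.83)^2 + (3.63*y^2 - 3.64*y + 0.42)/(2.5*y^2 + 0.77*y + 1.83)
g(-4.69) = -3.10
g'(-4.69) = 0.51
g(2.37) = 0.51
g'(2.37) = 0.33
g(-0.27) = 1.02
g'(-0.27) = 1.25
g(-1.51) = -1.07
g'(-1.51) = 1.09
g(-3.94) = -2.71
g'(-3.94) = 0.53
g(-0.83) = -0.06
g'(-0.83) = 1.97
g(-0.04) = 1.16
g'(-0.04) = -0.05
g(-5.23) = -3.37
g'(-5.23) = 0.50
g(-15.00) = -8.14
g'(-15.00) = 0.48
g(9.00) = 3.51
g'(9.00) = 0.48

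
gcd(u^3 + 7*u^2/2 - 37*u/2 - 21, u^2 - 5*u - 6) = u + 1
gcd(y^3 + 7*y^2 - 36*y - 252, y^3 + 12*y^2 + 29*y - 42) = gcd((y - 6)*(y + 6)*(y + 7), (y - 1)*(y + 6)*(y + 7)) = y^2 + 13*y + 42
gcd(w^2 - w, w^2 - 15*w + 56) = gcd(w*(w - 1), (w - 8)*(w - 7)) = 1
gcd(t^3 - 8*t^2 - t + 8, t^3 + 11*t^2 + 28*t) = 1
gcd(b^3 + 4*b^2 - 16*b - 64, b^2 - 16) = b^2 - 16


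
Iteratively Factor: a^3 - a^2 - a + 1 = (a + 1)*(a^2 - 2*a + 1) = (a - 1)*(a + 1)*(a - 1)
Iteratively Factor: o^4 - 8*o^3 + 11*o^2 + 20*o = (o - 4)*(o^3 - 4*o^2 - 5*o) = (o - 4)*(o + 1)*(o^2 - 5*o) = o*(o - 4)*(o + 1)*(o - 5)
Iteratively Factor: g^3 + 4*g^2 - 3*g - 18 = (g + 3)*(g^2 + g - 6) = (g - 2)*(g + 3)*(g + 3)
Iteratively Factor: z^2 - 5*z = (z)*(z - 5)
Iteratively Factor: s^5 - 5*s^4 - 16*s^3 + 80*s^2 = (s)*(s^4 - 5*s^3 - 16*s^2 + 80*s) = s^2*(s^3 - 5*s^2 - 16*s + 80) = s^2*(s - 5)*(s^2 - 16) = s^2*(s - 5)*(s + 4)*(s - 4)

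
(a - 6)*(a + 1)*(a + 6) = a^3 + a^2 - 36*a - 36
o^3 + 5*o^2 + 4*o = o*(o + 1)*(o + 4)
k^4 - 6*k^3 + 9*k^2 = k^2*(k - 3)^2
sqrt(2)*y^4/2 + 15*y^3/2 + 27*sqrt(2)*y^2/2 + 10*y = y*(y + 2*sqrt(2))*(y + 5*sqrt(2))*(sqrt(2)*y/2 + 1/2)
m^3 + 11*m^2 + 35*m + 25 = (m + 1)*(m + 5)^2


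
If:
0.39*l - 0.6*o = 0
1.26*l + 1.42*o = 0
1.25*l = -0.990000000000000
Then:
No Solution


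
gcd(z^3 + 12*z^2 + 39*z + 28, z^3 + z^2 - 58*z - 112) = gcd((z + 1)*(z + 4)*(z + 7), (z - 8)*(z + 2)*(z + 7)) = z + 7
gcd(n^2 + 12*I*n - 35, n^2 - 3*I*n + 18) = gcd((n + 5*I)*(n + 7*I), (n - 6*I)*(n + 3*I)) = 1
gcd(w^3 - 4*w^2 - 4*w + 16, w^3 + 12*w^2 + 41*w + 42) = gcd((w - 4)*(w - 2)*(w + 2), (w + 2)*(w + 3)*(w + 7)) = w + 2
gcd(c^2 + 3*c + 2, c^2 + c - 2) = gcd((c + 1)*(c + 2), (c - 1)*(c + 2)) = c + 2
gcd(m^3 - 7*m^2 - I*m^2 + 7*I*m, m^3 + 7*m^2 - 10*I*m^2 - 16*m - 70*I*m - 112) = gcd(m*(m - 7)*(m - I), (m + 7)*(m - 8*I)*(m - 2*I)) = 1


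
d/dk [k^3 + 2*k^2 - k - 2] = 3*k^2 + 4*k - 1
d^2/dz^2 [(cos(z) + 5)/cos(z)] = 5*(sin(z)^2 + 1)/cos(z)^3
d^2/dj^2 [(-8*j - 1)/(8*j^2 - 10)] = 4*(-16*j^2*(8*j + 1) + (24*j + 1)*(4*j^2 - 5))/(4*j^2 - 5)^3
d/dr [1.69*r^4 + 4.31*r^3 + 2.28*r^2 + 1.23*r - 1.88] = 6.76*r^3 + 12.93*r^2 + 4.56*r + 1.23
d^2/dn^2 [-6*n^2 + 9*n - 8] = -12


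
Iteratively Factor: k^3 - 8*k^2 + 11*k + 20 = (k + 1)*(k^2 - 9*k + 20) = (k - 5)*(k + 1)*(k - 4)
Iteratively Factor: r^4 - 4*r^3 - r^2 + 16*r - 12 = (r - 3)*(r^3 - r^2 - 4*r + 4) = (r - 3)*(r - 2)*(r^2 + r - 2) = (r - 3)*(r - 2)*(r - 1)*(r + 2)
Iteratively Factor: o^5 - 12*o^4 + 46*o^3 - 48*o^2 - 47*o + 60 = (o - 3)*(o^4 - 9*o^3 + 19*o^2 + 9*o - 20) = (o - 4)*(o - 3)*(o^3 - 5*o^2 - o + 5) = (o - 5)*(o - 4)*(o - 3)*(o^2 - 1) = (o - 5)*(o - 4)*(o - 3)*(o + 1)*(o - 1)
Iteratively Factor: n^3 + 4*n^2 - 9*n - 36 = (n + 3)*(n^2 + n - 12) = (n - 3)*(n + 3)*(n + 4)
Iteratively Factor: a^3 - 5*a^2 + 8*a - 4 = (a - 2)*(a^2 - 3*a + 2) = (a - 2)*(a - 1)*(a - 2)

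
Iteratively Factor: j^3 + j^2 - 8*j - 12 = (j - 3)*(j^2 + 4*j + 4) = (j - 3)*(j + 2)*(j + 2)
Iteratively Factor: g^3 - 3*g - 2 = (g - 2)*(g^2 + 2*g + 1) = (g - 2)*(g + 1)*(g + 1)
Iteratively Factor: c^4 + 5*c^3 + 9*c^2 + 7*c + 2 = (c + 2)*(c^3 + 3*c^2 + 3*c + 1) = (c + 1)*(c + 2)*(c^2 + 2*c + 1) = (c + 1)^2*(c + 2)*(c + 1)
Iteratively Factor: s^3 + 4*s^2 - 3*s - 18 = (s + 3)*(s^2 + s - 6) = (s - 2)*(s + 3)*(s + 3)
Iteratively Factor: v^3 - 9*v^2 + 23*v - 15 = (v - 5)*(v^2 - 4*v + 3) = (v - 5)*(v - 1)*(v - 3)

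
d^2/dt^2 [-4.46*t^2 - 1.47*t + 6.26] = -8.92000000000000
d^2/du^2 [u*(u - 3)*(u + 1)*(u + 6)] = 12*u^2 + 24*u - 30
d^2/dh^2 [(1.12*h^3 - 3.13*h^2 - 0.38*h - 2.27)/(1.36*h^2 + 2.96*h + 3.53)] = (-3.5527136788005e-15*h^4 + 32.666752*h^3 + 135.183408*h^2 + 39.8544*h - 88.046178)/(2.515456*h^6 + 16.424448*h^5 + 55.334592*h^4 + 111.196544*h^3 + 143.625816*h^2 + 110.652792*h + 43.986977)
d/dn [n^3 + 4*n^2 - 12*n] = 3*n^2 + 8*n - 12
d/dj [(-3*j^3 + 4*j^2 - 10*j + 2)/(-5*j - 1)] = (30*j^3 - 11*j^2 - 8*j + 20)/(25*j^2 + 10*j + 1)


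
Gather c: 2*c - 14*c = -12*c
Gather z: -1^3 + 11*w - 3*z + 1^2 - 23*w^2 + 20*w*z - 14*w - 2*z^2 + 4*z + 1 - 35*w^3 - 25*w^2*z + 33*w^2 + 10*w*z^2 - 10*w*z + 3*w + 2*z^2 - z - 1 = -35*w^3 + 10*w^2 + 10*w*z^2 + z*(-25*w^2 + 10*w)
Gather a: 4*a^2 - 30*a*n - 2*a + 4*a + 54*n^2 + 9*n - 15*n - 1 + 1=4*a^2 + a*(2 - 30*n) + 54*n^2 - 6*n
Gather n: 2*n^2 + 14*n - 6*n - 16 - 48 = 2*n^2 + 8*n - 64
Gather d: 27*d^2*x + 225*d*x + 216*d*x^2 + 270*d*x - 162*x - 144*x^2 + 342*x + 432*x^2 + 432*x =27*d^2*x + d*(216*x^2 + 495*x) + 288*x^2 + 612*x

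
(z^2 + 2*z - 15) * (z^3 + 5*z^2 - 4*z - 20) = z^5 + 7*z^4 - 9*z^3 - 103*z^2 + 20*z + 300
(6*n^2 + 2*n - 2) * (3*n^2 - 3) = 18*n^4 + 6*n^3 - 24*n^2 - 6*n + 6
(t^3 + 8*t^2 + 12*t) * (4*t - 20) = 4*t^4 + 12*t^3 - 112*t^2 - 240*t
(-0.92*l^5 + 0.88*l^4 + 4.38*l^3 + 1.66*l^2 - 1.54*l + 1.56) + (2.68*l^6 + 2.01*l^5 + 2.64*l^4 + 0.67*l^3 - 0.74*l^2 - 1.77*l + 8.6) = 2.68*l^6 + 1.09*l^5 + 3.52*l^4 + 5.05*l^3 + 0.92*l^2 - 3.31*l + 10.16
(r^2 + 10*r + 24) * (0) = 0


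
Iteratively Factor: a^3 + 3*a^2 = (a + 3)*(a^2) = a*(a + 3)*(a)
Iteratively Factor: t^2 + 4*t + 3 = (t + 1)*(t + 3)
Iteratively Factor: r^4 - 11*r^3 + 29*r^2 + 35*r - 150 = (r + 2)*(r^3 - 13*r^2 + 55*r - 75) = (r - 5)*(r + 2)*(r^2 - 8*r + 15) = (r - 5)^2*(r + 2)*(r - 3)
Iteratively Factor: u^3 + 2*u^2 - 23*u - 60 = (u + 3)*(u^2 - u - 20) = (u + 3)*(u + 4)*(u - 5)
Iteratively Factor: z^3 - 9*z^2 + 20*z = (z)*(z^2 - 9*z + 20) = z*(z - 4)*(z - 5)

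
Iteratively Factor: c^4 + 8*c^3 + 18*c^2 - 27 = (c + 3)*(c^3 + 5*c^2 + 3*c - 9) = (c - 1)*(c + 3)*(c^2 + 6*c + 9) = (c - 1)*(c + 3)^2*(c + 3)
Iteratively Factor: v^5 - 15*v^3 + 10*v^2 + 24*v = (v)*(v^4 - 15*v^2 + 10*v + 24) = v*(v + 1)*(v^3 - v^2 - 14*v + 24) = v*(v - 2)*(v + 1)*(v^2 + v - 12) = v*(v - 2)*(v + 1)*(v + 4)*(v - 3)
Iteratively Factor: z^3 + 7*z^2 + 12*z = (z + 3)*(z^2 + 4*z) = (z + 3)*(z + 4)*(z)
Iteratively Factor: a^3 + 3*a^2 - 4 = (a + 2)*(a^2 + a - 2) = (a - 1)*(a + 2)*(a + 2)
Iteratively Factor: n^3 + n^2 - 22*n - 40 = (n - 5)*(n^2 + 6*n + 8) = (n - 5)*(n + 4)*(n + 2)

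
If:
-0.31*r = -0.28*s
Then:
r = 0.903225806451613*s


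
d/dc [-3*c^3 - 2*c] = -9*c^2 - 2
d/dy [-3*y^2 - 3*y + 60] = -6*y - 3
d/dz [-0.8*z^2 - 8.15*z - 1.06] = -1.6*z - 8.15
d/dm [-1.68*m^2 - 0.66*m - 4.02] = -3.36*m - 0.66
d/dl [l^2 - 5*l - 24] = 2*l - 5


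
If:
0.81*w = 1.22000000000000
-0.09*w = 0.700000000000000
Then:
No Solution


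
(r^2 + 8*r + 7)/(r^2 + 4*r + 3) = (r + 7)/(r + 3)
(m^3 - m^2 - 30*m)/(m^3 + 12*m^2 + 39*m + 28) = m*(m^2 - m - 30)/(m^3 + 12*m^2 + 39*m + 28)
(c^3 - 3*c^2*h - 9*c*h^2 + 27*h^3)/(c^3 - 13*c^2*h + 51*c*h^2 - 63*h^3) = (c + 3*h)/(c - 7*h)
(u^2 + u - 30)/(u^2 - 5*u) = (u + 6)/u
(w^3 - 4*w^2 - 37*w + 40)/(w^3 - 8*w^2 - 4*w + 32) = (w^2 + 4*w - 5)/(w^2 - 4)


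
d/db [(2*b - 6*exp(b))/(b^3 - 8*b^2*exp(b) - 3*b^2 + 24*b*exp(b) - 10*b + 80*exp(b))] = 2*((1 - 3*exp(b))*(b^3 - 8*b^2*exp(b) - 3*b^2 + 24*b*exp(b) - 10*b + 80*exp(b)) + (b - 3*exp(b))*(8*b^2*exp(b) - 3*b^2 - 8*b*exp(b) + 6*b - 104*exp(b) + 10))/(b^3 - 8*b^2*exp(b) - 3*b^2 + 24*b*exp(b) - 10*b + 80*exp(b))^2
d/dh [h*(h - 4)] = 2*h - 4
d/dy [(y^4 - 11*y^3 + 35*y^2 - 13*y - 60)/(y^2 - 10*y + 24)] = (2*y^3 - 25*y^2 + 84*y - 57)/(y^2 - 12*y + 36)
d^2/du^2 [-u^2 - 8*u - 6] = -2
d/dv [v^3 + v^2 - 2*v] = 3*v^2 + 2*v - 2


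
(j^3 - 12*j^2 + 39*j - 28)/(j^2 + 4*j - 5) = (j^2 - 11*j + 28)/(j + 5)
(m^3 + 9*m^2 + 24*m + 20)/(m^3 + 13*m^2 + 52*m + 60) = (m + 2)/(m + 6)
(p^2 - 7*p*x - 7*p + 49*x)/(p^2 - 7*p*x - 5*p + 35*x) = (p - 7)/(p - 5)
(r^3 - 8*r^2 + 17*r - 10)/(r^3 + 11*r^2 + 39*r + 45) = (r^3 - 8*r^2 + 17*r - 10)/(r^3 + 11*r^2 + 39*r + 45)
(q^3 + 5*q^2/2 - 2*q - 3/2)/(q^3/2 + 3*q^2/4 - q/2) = 2*(2*q^3 + 5*q^2 - 4*q - 3)/(q*(2*q^2 + 3*q - 2))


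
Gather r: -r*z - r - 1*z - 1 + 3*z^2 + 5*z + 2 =r*(-z - 1) + 3*z^2 + 4*z + 1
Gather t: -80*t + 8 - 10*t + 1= 9 - 90*t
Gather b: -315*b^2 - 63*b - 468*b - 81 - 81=-315*b^2 - 531*b - 162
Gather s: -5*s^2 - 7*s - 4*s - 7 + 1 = -5*s^2 - 11*s - 6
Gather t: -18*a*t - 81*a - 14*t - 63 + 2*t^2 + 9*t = -81*a + 2*t^2 + t*(-18*a - 5) - 63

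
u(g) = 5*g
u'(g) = 5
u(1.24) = 6.20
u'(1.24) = 5.00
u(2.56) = 12.80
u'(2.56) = 5.00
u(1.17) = 5.85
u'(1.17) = 5.00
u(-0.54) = -2.70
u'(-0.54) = 5.00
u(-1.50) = -7.50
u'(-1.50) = 5.00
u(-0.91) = -4.55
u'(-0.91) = 5.00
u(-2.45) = -12.25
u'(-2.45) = 5.00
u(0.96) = 4.80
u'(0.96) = 5.00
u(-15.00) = -75.00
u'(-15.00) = 5.00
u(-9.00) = -45.00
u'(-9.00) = 5.00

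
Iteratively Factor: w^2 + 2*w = (w)*(w + 2)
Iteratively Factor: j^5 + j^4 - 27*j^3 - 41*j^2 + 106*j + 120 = (j - 2)*(j^4 + 3*j^3 - 21*j^2 - 83*j - 60) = (j - 2)*(j + 3)*(j^3 - 21*j - 20) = (j - 2)*(j + 1)*(j + 3)*(j^2 - j - 20) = (j - 5)*(j - 2)*(j + 1)*(j + 3)*(j + 4)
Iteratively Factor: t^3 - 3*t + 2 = (t - 1)*(t^2 + t - 2) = (t - 1)*(t + 2)*(t - 1)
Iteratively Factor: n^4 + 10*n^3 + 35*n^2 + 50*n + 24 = (n + 3)*(n^3 + 7*n^2 + 14*n + 8) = (n + 3)*(n + 4)*(n^2 + 3*n + 2) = (n + 2)*(n + 3)*(n + 4)*(n + 1)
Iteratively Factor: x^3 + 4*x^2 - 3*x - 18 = (x + 3)*(x^2 + x - 6) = (x + 3)^2*(x - 2)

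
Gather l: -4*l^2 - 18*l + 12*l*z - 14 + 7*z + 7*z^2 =-4*l^2 + l*(12*z - 18) + 7*z^2 + 7*z - 14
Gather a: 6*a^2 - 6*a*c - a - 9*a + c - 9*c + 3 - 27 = 6*a^2 + a*(-6*c - 10) - 8*c - 24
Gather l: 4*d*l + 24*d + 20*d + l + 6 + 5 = 44*d + l*(4*d + 1) + 11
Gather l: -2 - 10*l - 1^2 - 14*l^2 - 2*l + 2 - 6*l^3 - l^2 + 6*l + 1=-6*l^3 - 15*l^2 - 6*l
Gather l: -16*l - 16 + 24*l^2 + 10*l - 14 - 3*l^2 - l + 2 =21*l^2 - 7*l - 28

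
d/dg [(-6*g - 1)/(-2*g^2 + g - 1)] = (12*g^2 - 6*g - (4*g - 1)*(6*g + 1) + 6)/(2*g^2 - g + 1)^2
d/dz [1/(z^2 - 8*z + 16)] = 2*(4 - z)/(z^2 - 8*z + 16)^2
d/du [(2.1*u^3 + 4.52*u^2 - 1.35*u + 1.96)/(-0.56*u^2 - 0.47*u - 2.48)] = (-1.176*u^4 - 1.974*u^3 - 18.5044*u^2 - 20.224*u + 4.2692)/(0.3136*u^4 + 0.5264*u^3 + 2.9985*u^2 + 2.3312*u + 6.1504)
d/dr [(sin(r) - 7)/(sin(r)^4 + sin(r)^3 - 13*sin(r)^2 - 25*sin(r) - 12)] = (-3*sin(r)^3 + 29*sin(r)^2 + 5*sin(r) - 187)*cos(r)/((sin(r) - 4)^2*(sin(r) + 1)^3*(sin(r) + 3)^2)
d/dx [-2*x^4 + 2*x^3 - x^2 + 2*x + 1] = -8*x^3 + 6*x^2 - 2*x + 2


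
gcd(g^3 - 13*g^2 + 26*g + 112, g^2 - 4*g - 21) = g - 7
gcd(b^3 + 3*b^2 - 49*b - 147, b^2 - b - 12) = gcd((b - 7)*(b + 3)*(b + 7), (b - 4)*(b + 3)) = b + 3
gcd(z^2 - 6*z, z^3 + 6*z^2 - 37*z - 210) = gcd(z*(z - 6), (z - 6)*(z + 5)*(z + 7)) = z - 6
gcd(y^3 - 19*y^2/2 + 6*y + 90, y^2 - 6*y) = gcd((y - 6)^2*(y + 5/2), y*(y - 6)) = y - 6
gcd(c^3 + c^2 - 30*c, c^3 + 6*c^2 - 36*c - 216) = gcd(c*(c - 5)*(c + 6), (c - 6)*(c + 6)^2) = c + 6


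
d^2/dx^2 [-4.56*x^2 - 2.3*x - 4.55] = -9.12000000000000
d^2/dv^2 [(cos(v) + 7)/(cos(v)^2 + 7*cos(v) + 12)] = (-9*(1 - cos(2*v))^2*cos(v) - 21*(1 - cos(2*v))^2 + 2447*cos(v) + 154*cos(2*v) - 81*cos(3*v) + 2*cos(5*v) + 1638)/(4*(cos(v) + 3)^3*(cos(v) + 4)^3)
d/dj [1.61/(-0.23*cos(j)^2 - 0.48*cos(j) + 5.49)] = -(0.7406*cos(j) + 0.7728)*sin(j)/(0.23*cos(j)^2 + 0.48*cos(j) - 5.49)^2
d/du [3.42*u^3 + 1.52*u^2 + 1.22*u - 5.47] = 10.26*u^2 + 3.04*u + 1.22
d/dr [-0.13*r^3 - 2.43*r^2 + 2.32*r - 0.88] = -0.39*r^2 - 4.86*r + 2.32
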